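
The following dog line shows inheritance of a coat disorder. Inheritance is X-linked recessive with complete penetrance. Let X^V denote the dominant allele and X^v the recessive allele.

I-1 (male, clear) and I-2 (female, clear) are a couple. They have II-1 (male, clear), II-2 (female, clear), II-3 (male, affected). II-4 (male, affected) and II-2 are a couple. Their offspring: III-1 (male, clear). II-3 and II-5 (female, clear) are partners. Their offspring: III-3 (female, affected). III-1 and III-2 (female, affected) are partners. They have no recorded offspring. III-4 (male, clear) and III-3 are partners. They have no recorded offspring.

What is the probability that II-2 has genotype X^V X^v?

I-1 is clear, so I-1 is X^V Y.
I-2 is clear so carries V and passed v to II-3 (X^v Y), so I-2 is X^V X^v.
Their cross gives offspring ratios 1/2 X^V X^V : 1/2 X^V X^v. Conditioning on II-2 being clear, P(X^V X^v) = 1/2 / 1 = 1/2 before taking II-2's own offspring into account.
II-4 is affected, so II-4 is X^v Y.
Now use II-2's offspring. Probability of each recorded status — clear son III-1: 1/2 if II-2 is X^V X^v, 1 if X^V X^V.
Bayes: P(X^V X^v) = 1/2·1/2 / (1/2·1/2 + 1/2·1) = 1/3.

1/3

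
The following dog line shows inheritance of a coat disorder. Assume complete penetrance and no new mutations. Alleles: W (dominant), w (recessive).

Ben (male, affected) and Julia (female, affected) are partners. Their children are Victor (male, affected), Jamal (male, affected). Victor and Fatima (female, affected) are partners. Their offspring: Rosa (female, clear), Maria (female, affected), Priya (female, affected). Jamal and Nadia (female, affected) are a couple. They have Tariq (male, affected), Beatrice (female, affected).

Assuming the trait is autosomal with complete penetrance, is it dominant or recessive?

Victor and Fatima are both affected yet have a clear child Rosa. Under a recessive model two affected parents are homozygous and every child would be affected, so the trait cannot be recessive.

dominant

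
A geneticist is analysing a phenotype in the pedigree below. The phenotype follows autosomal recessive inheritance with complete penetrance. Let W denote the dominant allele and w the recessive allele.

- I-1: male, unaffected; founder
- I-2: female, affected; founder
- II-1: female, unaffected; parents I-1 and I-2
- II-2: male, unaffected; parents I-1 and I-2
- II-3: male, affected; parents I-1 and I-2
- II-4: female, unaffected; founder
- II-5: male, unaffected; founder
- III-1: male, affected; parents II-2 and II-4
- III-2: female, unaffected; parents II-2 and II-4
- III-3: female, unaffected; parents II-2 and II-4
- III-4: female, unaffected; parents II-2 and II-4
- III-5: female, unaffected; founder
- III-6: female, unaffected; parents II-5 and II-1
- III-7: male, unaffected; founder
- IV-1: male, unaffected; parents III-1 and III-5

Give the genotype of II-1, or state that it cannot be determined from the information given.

From phenotype alone, II-1 is WW or Ww.
II-1 is unaffected so carries W and received w from I-2 (ww), so II-1 is Ww.

Ww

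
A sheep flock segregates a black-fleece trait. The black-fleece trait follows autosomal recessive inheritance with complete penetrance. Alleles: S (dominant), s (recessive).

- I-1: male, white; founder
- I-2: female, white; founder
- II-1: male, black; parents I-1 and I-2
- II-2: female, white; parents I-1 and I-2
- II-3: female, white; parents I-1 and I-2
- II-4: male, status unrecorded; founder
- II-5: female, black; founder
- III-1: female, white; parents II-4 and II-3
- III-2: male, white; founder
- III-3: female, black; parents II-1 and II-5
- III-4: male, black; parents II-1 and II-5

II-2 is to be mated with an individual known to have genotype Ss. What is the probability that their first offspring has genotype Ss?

1/2

I-1 is white so carries S and passed s to II-1 (ss), so I-1 is Ss.
I-2 is white so carries S and passed s to II-1 (ss), so I-2 is Ss.
II-2 is a white offspring of I-1 (Ss) × I-2 (Ss), whose cross gives 1/4 SS : 1/2 Ss : 1/4 ss; conditioning on being white, II-2 is SS with probability 1/3, Ss with probability 2/3.
Summing over parental genotype combinations, P(offspring has genotype Ss) = 1/3·1/2 + 2/3·1/2 = 1/2.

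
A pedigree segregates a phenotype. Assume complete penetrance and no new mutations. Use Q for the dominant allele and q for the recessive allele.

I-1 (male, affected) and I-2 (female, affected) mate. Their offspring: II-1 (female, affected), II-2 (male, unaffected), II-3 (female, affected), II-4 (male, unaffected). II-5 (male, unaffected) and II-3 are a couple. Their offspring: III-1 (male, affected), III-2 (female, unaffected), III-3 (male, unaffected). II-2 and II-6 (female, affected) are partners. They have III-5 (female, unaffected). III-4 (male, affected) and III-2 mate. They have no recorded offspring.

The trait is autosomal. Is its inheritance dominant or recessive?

I-1 and I-2 are both affected yet have an unaffected child II-2. Under a recessive model two affected parents are homozygous and every child would be affected, so the trait cannot be recessive.

dominant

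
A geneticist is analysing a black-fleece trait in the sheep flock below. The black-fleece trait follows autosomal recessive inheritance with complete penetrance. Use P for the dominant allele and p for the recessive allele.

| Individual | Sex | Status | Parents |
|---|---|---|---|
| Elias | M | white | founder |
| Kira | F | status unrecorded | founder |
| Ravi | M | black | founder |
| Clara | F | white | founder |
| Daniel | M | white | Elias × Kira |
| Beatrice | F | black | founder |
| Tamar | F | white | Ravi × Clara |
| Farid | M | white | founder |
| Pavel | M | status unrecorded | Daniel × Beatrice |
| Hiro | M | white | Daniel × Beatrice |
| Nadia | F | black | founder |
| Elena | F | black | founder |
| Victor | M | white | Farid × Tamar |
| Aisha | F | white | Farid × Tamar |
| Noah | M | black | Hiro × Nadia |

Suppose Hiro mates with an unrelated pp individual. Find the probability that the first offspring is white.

1/2

Hiro is white so carries P and received p from Beatrice (pp), so Hiro is Pp.
The cross gives 1/2 Pp : 1/2 pp, so P(offspring is white) = 1/2.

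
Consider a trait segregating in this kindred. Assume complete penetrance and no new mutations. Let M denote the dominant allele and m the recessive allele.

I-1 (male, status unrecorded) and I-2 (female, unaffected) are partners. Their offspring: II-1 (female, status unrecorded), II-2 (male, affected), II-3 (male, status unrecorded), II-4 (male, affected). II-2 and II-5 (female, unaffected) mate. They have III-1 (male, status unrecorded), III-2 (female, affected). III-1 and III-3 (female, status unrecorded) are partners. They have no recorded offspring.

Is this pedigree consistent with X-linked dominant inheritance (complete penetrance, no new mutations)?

No

Under X-linked dominant, II-2 (affected, male) cannot arise from I-1 (unrecorded) × I-2 (unaffected).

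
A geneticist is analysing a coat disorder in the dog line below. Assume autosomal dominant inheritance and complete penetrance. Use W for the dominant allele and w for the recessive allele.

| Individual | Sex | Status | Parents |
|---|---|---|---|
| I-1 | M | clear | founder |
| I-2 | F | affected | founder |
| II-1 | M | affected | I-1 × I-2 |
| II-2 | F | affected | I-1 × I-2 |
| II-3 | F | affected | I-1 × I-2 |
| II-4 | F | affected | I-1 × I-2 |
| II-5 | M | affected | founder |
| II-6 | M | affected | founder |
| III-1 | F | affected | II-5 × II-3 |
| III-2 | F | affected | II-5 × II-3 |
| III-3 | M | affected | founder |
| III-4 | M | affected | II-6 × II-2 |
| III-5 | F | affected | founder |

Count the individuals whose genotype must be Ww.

Obligate heterozygotes: II-1 is affected so carries W and received w from I-1 (ww), so II-1 is Ww; II-2 is affected so carries W and received w from I-1 (ww), so II-2 is Ww; II-3 is affected so carries W and received w from I-1 (ww), so II-3 is Ww; II-4 is affected so carries W and received w from I-1 (ww), so II-4 is Ww.
Every other individual is either homozygous by phenotype or has at least one consistent homozygous assignment, so the count is 4.

4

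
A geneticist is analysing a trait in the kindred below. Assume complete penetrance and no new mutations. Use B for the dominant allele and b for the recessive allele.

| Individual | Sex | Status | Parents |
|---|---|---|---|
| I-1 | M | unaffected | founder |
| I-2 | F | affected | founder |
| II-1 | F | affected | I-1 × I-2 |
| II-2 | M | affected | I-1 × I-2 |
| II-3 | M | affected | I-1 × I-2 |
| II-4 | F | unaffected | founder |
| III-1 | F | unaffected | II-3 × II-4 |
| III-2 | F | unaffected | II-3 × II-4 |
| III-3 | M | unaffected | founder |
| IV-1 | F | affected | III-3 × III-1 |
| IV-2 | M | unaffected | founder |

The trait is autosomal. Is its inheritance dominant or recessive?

recessive

III-3 and III-1 are both unaffected yet have an affected child IV-1. Under dominance, an affected child requires at least one affected parent, so the trait cannot be dominant.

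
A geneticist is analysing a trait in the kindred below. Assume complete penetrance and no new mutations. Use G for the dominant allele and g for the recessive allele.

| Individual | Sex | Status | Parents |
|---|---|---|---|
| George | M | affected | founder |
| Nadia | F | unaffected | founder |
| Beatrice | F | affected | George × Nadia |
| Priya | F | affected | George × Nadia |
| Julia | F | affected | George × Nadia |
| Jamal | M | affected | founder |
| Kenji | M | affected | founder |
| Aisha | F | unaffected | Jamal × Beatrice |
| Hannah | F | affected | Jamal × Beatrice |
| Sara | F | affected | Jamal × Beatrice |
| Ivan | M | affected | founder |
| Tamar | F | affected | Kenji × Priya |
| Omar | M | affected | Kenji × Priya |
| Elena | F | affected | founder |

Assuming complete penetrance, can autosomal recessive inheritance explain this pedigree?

No

Under autosomal recessive, Aisha (unaffected, female) cannot arise from Jamal (affected) × Beatrice (affected).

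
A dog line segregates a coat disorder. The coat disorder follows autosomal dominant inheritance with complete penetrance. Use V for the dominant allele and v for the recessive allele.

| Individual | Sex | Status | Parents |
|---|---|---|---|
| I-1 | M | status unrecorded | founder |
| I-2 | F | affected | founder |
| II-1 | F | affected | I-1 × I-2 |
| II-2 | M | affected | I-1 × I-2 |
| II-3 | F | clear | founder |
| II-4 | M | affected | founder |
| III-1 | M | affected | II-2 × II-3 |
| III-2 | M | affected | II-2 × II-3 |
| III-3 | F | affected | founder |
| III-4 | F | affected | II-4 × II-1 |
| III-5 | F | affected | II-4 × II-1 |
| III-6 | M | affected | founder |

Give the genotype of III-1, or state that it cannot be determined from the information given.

Vv

From phenotype alone, III-1 is VV or Vv.
III-1 is affected so carries V and received v from II-3 (vv), so III-1 is Vv.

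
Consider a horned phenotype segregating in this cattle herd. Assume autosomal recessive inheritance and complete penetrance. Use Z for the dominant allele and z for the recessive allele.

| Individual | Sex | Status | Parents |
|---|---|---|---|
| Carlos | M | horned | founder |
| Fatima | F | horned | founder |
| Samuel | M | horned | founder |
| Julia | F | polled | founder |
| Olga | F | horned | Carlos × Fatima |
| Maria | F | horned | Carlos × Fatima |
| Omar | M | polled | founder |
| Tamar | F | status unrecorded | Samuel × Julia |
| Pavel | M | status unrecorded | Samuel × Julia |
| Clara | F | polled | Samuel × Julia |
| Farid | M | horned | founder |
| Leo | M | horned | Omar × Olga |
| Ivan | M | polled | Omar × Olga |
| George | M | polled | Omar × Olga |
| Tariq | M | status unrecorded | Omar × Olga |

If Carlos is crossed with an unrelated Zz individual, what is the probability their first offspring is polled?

Carlos is horned, so Carlos is zz.
The cross gives 1/2 Zz : 1/2 zz, so P(offspring is polled) = 1/2.

1/2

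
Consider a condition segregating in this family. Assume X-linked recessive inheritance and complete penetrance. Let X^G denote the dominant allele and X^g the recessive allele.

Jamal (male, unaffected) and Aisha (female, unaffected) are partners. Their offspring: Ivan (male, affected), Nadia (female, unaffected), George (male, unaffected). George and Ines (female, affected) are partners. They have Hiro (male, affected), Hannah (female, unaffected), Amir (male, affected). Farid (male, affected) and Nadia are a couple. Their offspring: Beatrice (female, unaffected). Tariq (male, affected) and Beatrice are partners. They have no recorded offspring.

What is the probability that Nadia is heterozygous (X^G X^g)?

1/3

Jamal is unaffected, so Jamal is X^G Y.
Aisha is unaffected so carries G and passed g to Ivan (X^g Y), so Aisha is X^G X^g.
Their cross gives offspring ratios 1/2 X^G X^G : 1/2 X^G X^g. Conditioning on Nadia being unaffected, P(X^G X^g) = 1/2 / 1 = 1/2 before taking Nadia's own offspring into account.
Farid is affected, so Farid is X^g Y.
Now use Nadia's offspring. Probability of each recorded status — unaffected daughter Beatrice: 1/2 if Nadia is X^G X^g, 1 if X^G X^G.
Bayes: P(X^G X^g) = 1/2·1/2 / (1/2·1/2 + 1/2·1) = 1/3.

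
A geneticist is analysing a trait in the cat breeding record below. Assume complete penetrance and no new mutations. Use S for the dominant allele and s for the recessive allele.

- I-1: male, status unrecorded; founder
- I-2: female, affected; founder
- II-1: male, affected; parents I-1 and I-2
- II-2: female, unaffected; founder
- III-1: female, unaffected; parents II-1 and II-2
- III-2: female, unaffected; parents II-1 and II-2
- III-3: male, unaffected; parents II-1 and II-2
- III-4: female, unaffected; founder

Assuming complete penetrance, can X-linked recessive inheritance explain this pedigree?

Yes

A consistent assignment under X-linked recessive exists: I-1 X^S Y, I-2 X^s X^s, II-1 X^s Y, II-2 X^S X^S, III-1 X^S X^s, III-2 X^S X^s, III-3 X^S Y, III-4 X^S X^S.
In this assignment every recorded phenotype matches its genotype and every non-founder's genotype is obtainable from its parents' genotypes, so the pedigree is consistent.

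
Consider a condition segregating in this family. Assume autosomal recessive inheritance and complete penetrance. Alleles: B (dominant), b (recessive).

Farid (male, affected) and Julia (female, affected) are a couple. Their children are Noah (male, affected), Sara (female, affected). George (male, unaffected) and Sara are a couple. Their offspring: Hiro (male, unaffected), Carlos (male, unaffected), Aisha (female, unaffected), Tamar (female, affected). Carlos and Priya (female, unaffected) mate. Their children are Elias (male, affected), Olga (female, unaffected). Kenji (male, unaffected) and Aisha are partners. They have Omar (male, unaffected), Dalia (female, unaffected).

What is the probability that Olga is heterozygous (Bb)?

Carlos is unaffected so carries B and received b from Sara (bb), so Carlos is Bb.
Priya is unaffected so carries B and passed b to Elias (bb), so Priya is Bb.
Their cross gives offspring ratios 1/4 BB : 1/2 Bb : 1/4 bb. Conditioning on Olga being unaffected, P(Bb) = 1/2 / 3/4 = 2/3.

2/3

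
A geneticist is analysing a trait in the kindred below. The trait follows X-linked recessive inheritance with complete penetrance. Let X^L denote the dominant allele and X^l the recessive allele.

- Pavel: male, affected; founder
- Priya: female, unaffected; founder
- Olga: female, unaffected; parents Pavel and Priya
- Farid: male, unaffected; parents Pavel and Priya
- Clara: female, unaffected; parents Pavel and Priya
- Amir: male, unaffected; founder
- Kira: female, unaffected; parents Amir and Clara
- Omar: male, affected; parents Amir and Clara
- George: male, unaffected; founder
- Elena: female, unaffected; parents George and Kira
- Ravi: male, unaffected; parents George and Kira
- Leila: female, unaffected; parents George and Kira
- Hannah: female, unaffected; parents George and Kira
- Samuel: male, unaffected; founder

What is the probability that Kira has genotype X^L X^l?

1/3

Amir is unaffected, so Amir is X^L Y.
Clara is unaffected so carries L and received l from Pavel (X^l Y), so Clara is X^L X^l.
Their cross gives offspring ratios 1/2 X^L X^L : 1/2 X^L X^l. Conditioning on Kira being unaffected, P(X^L X^l) = 1/2 / 1 = 1/2 before taking Kira's own offspring into account.
George is unaffected, so George is X^L Y.
Now use Kira's offspring. Probability of each recorded status — unaffected son Ravi: 1/2 if Kira is X^L X^l, 1 if X^L X^L. (Elena, Leila, Hannah: equally likely either way, so uninformative.)
Bayes: P(X^L X^l) = 1/2·1/2 / (1/2·1/2 + 1/2·1) = 1/3.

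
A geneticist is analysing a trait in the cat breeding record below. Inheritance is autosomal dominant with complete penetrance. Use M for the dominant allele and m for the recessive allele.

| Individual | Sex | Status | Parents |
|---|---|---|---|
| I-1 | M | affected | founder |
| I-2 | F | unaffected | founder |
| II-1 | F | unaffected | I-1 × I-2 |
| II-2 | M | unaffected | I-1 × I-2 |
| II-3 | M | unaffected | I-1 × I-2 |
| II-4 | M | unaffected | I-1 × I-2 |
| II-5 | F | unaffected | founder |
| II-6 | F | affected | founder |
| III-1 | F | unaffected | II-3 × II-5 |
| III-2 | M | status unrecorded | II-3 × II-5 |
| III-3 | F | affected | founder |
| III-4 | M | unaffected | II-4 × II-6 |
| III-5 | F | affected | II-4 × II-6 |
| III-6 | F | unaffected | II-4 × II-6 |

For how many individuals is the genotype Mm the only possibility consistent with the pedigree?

3

Obligate heterozygotes: I-1 is affected so carries M and passed m to II-1 (mm), so I-1 is Mm; II-6 is affected so carries M and passed m to III-4 (mm), so II-6 is Mm; III-5 is affected so carries M and received m from II-4 (mm), so III-5 is Mm.
Every other individual is either homozygous by phenotype or has at least one consistent homozygous assignment, so the count is 3.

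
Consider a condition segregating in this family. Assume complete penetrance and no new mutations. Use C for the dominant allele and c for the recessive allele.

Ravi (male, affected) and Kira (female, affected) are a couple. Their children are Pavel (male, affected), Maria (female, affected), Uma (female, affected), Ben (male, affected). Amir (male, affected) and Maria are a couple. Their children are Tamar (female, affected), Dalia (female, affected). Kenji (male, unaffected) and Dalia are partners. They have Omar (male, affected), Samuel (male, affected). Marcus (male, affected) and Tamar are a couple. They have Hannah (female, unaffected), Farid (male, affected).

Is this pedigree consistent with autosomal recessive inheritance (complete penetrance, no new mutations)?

Under autosomal recessive, Hannah (unaffected, female) cannot arise from Marcus (affected) × Tamar (affected).

No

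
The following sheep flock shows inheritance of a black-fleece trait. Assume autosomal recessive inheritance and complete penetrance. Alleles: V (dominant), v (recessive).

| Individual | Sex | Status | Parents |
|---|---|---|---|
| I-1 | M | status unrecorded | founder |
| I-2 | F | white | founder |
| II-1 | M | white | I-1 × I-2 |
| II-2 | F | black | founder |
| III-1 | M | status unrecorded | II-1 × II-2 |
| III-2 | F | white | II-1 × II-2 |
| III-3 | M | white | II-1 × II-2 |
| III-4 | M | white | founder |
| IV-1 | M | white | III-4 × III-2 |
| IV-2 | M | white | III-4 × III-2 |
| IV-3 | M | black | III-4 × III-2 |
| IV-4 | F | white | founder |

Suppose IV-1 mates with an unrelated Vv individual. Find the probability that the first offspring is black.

1/6

III-4 is white so carries V and passed v to IV-3 (vv), so III-4 is Vv.
III-2 is white so carries V and received v from II-2 (vv), so III-2 is Vv.
IV-1 is a white offspring of III-4 (Vv) × III-2 (Vv), whose cross gives 1/4 VV : 1/2 Vv : 1/4 vv; conditioning on being white, IV-1 is VV with probability 1/3, Vv with probability 2/3.
Summing over parental genotype combinations, P(offspring is black) = 2/3·1/4 = 1/6.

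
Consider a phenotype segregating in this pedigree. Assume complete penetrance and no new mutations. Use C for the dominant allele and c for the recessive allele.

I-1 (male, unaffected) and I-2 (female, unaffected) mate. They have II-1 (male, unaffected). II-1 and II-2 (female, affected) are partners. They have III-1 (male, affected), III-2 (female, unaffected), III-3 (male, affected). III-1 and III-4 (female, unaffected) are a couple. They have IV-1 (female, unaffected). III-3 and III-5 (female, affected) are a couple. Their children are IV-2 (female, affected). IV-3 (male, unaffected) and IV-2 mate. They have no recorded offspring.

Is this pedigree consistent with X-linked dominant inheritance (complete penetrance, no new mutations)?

No

Under X-linked dominant, IV-1 (unaffected, female) cannot arise from III-1 (affected) × III-4 (unaffected).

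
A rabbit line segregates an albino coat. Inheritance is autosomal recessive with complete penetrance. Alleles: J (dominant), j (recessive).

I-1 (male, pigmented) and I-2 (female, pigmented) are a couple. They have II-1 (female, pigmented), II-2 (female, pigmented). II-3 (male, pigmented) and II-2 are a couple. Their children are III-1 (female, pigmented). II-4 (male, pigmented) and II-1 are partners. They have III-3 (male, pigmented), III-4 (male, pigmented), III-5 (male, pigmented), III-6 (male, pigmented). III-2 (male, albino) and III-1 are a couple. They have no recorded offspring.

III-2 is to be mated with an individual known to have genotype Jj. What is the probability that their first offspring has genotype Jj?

III-2 is albino, so III-2 is jj.
The cross gives 1/2 Jj : 1/2 jj, so P(offspring has genotype Jj) = 1/2.

1/2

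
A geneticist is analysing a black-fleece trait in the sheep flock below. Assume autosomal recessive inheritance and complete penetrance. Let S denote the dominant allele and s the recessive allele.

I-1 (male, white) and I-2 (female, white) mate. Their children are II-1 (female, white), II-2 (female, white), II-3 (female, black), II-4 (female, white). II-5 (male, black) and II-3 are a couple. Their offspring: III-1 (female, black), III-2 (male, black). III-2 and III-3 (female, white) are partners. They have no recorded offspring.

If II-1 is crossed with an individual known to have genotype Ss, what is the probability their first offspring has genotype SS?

I-1 is white so carries S and passed s to II-3 (ss), so I-1 is Ss.
I-2 is white so carries S and passed s to II-3 (ss), so I-2 is Ss.
II-1 is a white offspring of I-1 (Ss) × I-2 (Ss), whose cross gives 1/4 SS : 1/2 Ss : 1/4 ss; conditioning on being white, II-1 is SS with probability 1/3, Ss with probability 2/3.
Summing over parental genotype combinations, P(offspring has genotype SS) = 1/3·1/2 + 2/3·1/4 = 1/3.

1/3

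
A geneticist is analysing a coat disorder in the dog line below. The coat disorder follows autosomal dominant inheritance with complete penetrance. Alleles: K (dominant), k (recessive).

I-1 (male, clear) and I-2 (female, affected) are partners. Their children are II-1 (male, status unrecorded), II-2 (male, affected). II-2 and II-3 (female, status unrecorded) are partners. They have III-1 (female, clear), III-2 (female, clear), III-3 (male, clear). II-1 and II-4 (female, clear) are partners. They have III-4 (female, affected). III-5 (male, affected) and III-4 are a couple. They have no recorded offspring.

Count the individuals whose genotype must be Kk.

3

Obligate heterozygotes: II-1 passed K to III-4 (Kk, whose k came from II-4) and received k from I-1 (kk), so II-1 is Kk; II-2 is affected so carries K and received k from I-1 (kk), so II-2 is Kk; III-4 is affected so carries K and received k from II-4 (kk), so III-4 is Kk.
Every other individual is either homozygous by phenotype or has at least one consistent homozygous assignment, so the count is 3.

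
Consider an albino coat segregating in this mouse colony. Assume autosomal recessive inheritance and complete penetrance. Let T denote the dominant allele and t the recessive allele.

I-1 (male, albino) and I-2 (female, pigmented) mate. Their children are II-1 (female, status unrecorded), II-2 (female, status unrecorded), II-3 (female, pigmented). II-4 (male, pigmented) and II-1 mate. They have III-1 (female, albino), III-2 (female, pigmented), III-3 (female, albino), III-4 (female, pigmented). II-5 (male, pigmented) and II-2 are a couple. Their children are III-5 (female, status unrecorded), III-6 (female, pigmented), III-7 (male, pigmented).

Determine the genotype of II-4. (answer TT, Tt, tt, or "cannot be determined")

Tt

From phenotype alone, II-4 is TT or Tt.
II-4 is pigmented so carries T and passed t to III-1 (tt), so II-4 is Tt.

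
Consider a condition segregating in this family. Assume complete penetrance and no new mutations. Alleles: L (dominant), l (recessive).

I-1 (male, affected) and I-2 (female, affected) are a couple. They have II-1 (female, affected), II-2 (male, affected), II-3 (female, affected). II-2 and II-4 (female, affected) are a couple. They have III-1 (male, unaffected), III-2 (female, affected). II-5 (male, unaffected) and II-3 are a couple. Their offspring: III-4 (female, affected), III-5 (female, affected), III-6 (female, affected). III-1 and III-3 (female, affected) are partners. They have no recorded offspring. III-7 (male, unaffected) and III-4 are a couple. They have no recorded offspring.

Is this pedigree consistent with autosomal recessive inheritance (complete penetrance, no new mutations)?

Under autosomal recessive, III-1 (unaffected, male) cannot arise from II-2 (affected) × II-4 (affected).

No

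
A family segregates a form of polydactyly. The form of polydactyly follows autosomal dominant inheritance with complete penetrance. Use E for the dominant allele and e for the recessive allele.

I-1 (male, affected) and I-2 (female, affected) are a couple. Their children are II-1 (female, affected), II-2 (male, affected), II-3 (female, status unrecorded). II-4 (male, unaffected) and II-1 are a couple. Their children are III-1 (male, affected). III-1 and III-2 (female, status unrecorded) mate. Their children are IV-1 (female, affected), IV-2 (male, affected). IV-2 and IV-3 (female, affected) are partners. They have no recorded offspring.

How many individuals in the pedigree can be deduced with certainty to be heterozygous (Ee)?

1

Obligate heterozygotes: III-1 is affected so carries E and received e from II-4 (ee), so III-1 is Ee.
Every other individual is either homozygous by phenotype or has at least one consistent homozygous assignment, so the count is 1.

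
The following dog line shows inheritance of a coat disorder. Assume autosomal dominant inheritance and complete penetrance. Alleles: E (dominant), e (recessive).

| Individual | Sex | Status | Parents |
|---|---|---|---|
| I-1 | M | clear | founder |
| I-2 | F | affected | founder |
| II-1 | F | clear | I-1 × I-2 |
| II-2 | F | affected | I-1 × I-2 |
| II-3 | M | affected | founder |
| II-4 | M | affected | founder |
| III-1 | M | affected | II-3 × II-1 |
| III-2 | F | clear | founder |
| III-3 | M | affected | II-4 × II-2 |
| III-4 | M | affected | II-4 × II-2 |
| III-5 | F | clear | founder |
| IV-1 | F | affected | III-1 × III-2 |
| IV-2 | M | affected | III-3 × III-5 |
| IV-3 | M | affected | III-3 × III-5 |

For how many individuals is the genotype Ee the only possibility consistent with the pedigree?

6

Obligate heterozygotes: I-2 is affected so carries E and passed e to II-1 (ee), so I-2 is Ee; II-2 is affected so carries E and received e from I-1 (ee), so II-2 is Ee; III-1 is affected so carries E and received e from II-1 (ee), so III-1 is Ee; IV-1 is affected so carries E and received e from III-2 (ee), so IV-1 is Ee; IV-2 is affected so carries E and received e from III-5 (ee), so IV-2 is Ee; IV-3 is affected so carries E and received e from III-5 (ee), so IV-3 is Ee.
Every other individual is either homozygous by phenotype or has at least one consistent homozygous assignment, so the count is 6.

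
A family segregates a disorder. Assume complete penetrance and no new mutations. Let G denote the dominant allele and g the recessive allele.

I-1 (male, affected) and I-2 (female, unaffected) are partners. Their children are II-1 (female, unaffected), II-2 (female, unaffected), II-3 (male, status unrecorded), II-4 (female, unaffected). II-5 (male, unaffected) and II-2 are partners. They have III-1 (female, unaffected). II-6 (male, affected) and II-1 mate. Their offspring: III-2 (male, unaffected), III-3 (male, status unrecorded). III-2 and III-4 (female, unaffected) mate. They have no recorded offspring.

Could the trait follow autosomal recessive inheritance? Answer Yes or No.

Yes

A consistent assignment under autosomal recessive exists: I-1 gg, I-2 GG, II-1 Gg, II-2 Gg, II-3 Gg, II-4 Gg, II-5 GG, II-6 gg, III-1 GG, III-2 Gg, III-3 Gg, III-4 GG.
In this assignment every recorded phenotype matches its genotype and every non-founder's genotype is obtainable from its parents' genotypes, so the pedigree is consistent.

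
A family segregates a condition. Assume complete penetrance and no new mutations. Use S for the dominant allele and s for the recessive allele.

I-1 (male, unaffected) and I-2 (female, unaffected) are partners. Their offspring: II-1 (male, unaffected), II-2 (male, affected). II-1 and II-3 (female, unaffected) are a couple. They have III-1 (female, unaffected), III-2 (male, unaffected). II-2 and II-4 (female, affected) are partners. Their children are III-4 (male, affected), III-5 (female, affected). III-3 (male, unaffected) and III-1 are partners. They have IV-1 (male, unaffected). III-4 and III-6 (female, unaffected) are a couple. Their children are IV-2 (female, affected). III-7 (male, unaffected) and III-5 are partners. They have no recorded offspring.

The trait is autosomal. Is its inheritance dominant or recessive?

I-1 and I-2 are both unaffected yet have an affected child II-2. Under dominance, an affected child requires at least one affected parent, so the trait cannot be dominant.

recessive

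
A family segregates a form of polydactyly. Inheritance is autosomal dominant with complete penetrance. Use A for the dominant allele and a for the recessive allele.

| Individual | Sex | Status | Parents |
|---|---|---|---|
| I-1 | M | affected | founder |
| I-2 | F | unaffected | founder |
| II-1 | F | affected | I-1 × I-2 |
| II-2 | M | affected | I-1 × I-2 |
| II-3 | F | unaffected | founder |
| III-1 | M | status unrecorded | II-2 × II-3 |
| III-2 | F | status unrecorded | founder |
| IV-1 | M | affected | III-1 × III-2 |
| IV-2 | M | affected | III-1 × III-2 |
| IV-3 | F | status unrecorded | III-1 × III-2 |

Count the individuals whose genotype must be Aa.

Obligate heterozygotes: II-1 is affected so carries A and received a from I-2 (aa), so II-1 is Aa; II-2 is affected so carries A and received a from I-2 (aa), so II-2 is Aa.
Every other individual is either homozygous by phenotype or has at least one consistent homozygous assignment, so the count is 2.

2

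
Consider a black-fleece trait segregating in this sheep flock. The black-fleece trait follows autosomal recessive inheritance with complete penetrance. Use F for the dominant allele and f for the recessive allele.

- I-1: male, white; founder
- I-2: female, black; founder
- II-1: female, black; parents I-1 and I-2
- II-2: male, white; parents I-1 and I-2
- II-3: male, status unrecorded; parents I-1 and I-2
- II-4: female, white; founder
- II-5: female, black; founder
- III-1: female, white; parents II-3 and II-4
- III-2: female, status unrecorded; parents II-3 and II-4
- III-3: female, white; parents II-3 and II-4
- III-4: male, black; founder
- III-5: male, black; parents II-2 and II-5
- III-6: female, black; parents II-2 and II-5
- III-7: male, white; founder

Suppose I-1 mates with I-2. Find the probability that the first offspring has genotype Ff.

1/2

I-1 is white so carries F and passed f to II-1 (ff), so I-1 is Ff.
I-2 is black, so I-2 is ff.
The cross gives 1/2 Ff : 1/2 ff, so P(offspring has genotype Ff) = 1/2.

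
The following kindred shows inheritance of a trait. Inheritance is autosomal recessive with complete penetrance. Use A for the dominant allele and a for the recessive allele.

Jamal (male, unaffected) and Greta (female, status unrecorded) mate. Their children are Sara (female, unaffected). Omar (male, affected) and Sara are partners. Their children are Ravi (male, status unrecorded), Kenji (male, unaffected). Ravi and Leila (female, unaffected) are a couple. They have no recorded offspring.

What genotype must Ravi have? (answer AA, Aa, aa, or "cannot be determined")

cannot be determined

Ravi's phenotype is unrecorded, and no parent or child forces a single allele at both positions; consistent genotype assignments exist with Ravi as Aa or aa.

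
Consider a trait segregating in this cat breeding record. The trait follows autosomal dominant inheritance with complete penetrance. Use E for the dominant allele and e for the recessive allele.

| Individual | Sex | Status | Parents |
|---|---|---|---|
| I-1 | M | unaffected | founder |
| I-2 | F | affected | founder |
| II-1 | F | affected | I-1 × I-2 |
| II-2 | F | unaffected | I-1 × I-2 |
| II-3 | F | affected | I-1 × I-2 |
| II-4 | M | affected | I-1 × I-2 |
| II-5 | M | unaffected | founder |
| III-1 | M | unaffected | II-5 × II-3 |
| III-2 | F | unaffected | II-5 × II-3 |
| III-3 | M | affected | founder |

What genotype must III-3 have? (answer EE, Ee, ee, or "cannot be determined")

III-3's phenotype allows EE or Ee, and no parent or child forces a single allele at both positions; consistent genotype assignments exist with III-3 as EE or Ee.

cannot be determined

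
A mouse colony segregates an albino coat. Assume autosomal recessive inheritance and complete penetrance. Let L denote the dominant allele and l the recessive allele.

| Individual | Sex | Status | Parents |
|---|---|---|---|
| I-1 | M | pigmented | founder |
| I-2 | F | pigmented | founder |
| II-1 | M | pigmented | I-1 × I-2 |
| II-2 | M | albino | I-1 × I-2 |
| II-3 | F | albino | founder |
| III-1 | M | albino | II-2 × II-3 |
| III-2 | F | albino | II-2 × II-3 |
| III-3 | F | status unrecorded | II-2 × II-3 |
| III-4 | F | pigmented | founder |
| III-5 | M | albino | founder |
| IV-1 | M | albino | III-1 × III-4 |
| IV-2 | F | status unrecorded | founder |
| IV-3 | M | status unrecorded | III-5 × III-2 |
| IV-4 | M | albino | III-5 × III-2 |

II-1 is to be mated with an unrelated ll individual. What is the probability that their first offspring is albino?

I-1 is pigmented so carries L and passed l to II-2 (ll), so I-1 is Ll.
I-2 is pigmented so carries L and passed l to II-2 (ll), so I-2 is Ll.
II-1 is a pigmented offspring of I-1 (Ll) × I-2 (Ll), whose cross gives 1/4 LL : 1/2 Ll : 1/4 ll; conditioning on being pigmented, II-1 is LL with probability 1/3, Ll with probability 2/3.
Summing over parental genotype combinations, P(offspring is albino) = 2/3·1/2 = 1/3.

1/3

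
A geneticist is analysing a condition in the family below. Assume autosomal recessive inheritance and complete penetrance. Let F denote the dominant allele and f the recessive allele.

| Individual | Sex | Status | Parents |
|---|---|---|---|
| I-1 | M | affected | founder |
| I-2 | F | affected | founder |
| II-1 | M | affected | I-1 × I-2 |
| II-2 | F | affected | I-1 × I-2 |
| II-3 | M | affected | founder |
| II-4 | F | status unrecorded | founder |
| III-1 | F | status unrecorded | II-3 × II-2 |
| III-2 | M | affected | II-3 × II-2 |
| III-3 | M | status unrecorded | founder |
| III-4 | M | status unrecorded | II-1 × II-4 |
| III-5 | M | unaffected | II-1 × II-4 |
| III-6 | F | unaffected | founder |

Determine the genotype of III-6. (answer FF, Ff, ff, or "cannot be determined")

III-6's phenotype allows FF or Ff, and no parent or child forces a single allele at both positions; consistent genotype assignments exist with III-6 as FF or Ff.

cannot be determined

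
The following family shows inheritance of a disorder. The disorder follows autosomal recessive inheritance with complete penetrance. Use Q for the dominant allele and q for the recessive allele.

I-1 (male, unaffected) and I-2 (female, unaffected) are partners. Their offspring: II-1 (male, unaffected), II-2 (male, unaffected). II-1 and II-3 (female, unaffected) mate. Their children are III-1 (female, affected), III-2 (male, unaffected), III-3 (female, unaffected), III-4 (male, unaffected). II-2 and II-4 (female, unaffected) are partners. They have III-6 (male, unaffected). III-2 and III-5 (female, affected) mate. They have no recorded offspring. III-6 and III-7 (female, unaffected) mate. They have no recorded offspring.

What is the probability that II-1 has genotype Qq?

1

II-1 is unaffected so carries Q and passed q to III-1 (qq), so II-1 is Qq, giving P(Qq) = 1.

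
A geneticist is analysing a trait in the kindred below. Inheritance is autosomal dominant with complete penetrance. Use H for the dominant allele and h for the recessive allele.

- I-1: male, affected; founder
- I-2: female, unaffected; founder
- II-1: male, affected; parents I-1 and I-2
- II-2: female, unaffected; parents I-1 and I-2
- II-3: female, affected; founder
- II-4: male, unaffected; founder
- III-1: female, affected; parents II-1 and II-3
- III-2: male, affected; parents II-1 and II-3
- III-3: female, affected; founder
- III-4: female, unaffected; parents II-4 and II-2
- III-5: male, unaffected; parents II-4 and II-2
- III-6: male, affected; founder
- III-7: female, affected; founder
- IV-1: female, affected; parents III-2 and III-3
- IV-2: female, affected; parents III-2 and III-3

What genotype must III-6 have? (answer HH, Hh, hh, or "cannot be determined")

III-6's phenotype allows HH or Hh, and no parent or child forces a single allele at both positions; consistent genotype assignments exist with III-6 as HH or Hh.

cannot be determined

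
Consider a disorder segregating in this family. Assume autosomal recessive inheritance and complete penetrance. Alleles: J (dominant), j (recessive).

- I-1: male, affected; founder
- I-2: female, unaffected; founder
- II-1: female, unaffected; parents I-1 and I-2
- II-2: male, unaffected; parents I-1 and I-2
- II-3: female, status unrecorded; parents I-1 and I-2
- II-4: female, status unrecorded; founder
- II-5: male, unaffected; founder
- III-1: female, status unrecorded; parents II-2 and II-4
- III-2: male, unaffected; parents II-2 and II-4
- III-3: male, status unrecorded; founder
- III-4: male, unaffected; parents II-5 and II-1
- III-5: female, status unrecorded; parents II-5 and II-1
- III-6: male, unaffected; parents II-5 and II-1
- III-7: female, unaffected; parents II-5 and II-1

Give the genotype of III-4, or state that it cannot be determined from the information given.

cannot be determined

III-4's phenotype allows JJ or Jj, and no parent or child forces a single allele at both positions; consistent genotype assignments exist with III-4 as JJ or Jj.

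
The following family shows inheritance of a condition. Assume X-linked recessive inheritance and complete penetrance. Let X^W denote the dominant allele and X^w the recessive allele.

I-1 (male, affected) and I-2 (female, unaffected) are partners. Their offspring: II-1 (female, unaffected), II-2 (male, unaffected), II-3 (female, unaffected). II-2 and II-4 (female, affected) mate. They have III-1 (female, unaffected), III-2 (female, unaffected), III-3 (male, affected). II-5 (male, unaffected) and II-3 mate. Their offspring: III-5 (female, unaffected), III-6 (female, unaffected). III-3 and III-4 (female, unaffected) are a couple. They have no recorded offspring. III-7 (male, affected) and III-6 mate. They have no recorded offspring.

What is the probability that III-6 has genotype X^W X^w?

1/2

II-5 is unaffected, so II-5 is X^W Y.
II-3 is unaffected so carries W and received w from I-1 (X^w Y), so II-3 is X^W X^w.
Their cross gives offspring ratios 1/2 X^W X^W : 1/2 X^W X^w. Conditioning on III-6 being unaffected, P(X^W X^w) = 1/2 / 1 = 1/2.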